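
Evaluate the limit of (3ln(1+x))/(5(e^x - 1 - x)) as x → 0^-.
Both numerator and denominator → 0 as x → 0^-; this is a 0/0 indeterminate form.
Expand each to leading order near x = 0: numerator ~ 3·x, denominator ~ 5·x^2/2.
The limit of the ratio is -∞.

Final answer: -∞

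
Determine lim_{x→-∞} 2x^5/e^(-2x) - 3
The quotient is an ∞/∞ indeterminate form as x → -∞.
Compare growth rates of the dominant terms (exponentials ≫ polynomials ≫ logarithms), or apply L'Hôpital's rule; the quotient → 0.
Adding the constant: 0 - 3 = -3. Limit = -3.

Final answer: -3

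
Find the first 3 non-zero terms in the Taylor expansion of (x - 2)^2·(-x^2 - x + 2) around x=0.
2·x^2 - 12·x + 8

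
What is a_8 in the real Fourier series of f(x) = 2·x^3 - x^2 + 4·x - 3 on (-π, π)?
a_8 = (1/π) ∫_{-π}^{π} f(x)·cos(8x) dx.
Evaluate the integral (use parity and integration by parts as needed): a_8 = -1/16.

Final answer: -1/16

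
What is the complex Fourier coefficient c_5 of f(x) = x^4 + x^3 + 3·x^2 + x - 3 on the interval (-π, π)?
Compute the real Fourier coefficients first: a_5 = -8·π^2/25 - 252/625, b_5 = 38/125 + 2·π^2/5.
Then c_5 = (a_5 − i·b_5)/2 = -4·π^2/25 - 126/625 - i·π^2/5 - 19·i/125.

Final answer: -4·π^2/25 - 126/625 - i·π^2/5 - 19·i/125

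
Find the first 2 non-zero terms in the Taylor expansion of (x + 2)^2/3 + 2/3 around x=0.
4·x/3 + 2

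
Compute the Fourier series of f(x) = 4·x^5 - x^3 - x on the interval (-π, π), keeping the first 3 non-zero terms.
(-162·π^2 + 8·π^4 + 970)·sin(x) + (-4·π^4 - 61/2 + 21·π^2)·sin(2·x) + (-178·π^2/27 + 302/81 + 8·π^4/3)·sin(3·x)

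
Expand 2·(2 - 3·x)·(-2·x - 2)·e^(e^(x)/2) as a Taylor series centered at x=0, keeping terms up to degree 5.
109·x^5·e^(1/2)/40 + 211·x^4·e^(1/2)/48 + 17·x^3·e^(1/2)/3 + 11·x^2·e^(1/2) - 8·e^(1/2)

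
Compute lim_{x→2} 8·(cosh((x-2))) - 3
Direct substitution at x = 2 gives 5.

Final answer: 5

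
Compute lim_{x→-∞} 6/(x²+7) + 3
Evaluate the dominant behaviour as x → -∞; each term tends to a finite value or vanishes.
Limit = 3.

Final answer: 3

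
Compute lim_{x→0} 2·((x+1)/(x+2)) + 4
Direct substitution at x = 0 gives 5.

Final answer: 5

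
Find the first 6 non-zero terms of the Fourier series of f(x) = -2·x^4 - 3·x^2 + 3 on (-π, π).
(-84 + 16·π^2)·cos(x) + (3 - 4·π^2)·cos(2·x) + (4/27 + 16·π^2/9)·cos(3·x) + (-π^2 - 3/8)·cos(4·x) + (204/625 + 16·π^2/25)·cos(5·x) - 2·π^4/5 - π^2 + 3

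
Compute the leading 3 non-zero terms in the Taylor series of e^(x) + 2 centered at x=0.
x^2/2 + x + 3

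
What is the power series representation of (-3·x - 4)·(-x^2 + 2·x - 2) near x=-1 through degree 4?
5 + 11·(x + 1) - 11·(x + 1)^2 + 3·(x + 1)^3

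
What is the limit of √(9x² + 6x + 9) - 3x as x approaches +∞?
As x → +∞: multiply by the conjugate to get (6x+9)/(√(9x²+6x+9)+3x); the denominator ~ 6x, so the limit is 6/6 = 1.
Limit = 1.

Final answer: 1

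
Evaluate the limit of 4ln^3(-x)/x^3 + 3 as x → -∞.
The quotient is an ∞/∞ indeterminate form as x → -∞.
Compare growth rates of the dominant terms (exponentials ≫ polynomials ≫ logarithms), or apply L'Hôpital's rule; the quotient → 0.
Adding the constant: 0 + 3 = 3. Limit = 3.

Final answer: 3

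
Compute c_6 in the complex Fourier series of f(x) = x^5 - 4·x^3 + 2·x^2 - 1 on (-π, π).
Compute the real Fourier coefficients first: a_6 = 2/9, b_6 = -π^4/3 - 41/162 + 41·π^2/27.
Then c_6 = (a_6 − i·b_6)/2 = 1/9 - 41·i·π^2/54 + 41·i/324 + i·π^4/6.

Final answer: 1/9 - 41·i·π^2/54 + 41·i/324 + i·π^4/6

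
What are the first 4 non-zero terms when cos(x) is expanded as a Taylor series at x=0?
-x^6/720 + x^4/24 - x^2/2 + 1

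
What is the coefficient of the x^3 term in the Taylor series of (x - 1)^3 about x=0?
Expand to order 3: (x - 1)^3 = x^3 - 3·x^2 + 3·x - 1 + O(x^4).
The coefficient of x^3 is 1.

Final answer: 1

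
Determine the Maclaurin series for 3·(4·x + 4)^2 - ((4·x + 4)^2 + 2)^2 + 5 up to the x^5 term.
-256·x^4 - 1024·x^3 - 1552·x^2 - 1056·x - 271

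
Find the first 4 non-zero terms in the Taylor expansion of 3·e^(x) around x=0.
x^3/2 + 3·x^2/2 + 3·x + 3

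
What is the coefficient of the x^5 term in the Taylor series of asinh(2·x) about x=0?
Expand to order 5: asinh(2·x) = 12·x^5/5 - 4·x^3/3 + 2·x + O(x^6).
The coefficient of x^5 is 12/5.

Final answer: 12/5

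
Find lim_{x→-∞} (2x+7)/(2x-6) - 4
Evaluate the dominant behaviour as x → -∞; each term tends to a finite value or vanishes.
Limit = -3.

Final answer: -3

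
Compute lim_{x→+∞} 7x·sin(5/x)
As x → +∞: let u = 5/x → 0⁺; then 7·x·sin(5/x) = 7·5·sin(u)/u → 7·5·1 = 35.
Limit = 35.

Final answer: 35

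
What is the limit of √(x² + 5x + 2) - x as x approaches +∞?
This is an ∞ − ∞ indeterminate form.
Multiply and divide by the conjugate √(x²+5x + 2) + x; the x² terms cancel, leaving (5x + 2)/(√(x²+5x + 2)+x) → 5/2.
Limit = 5/2.

Final answer: 5/2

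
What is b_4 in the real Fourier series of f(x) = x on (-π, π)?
b_4 = (1/π) ∫_{-π}^{π} f(x)·sin(4x) dx.
Evaluate the integral (use parity and integration by parts as needed): b_4 = -1/2.

Final answer: -1/2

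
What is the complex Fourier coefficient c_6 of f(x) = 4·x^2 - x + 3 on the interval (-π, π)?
Compute the real Fourier coefficients first: a_6 = 4/9, b_6 = 1/3.
Then c_6 = (a_6 − i·b_6)/2 = 2/9 - i/6.

Final answer: 2/9 - i/6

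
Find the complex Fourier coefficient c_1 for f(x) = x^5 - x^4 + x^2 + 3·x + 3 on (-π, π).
Compute the real Fourier coefficients first: a_1 = -52 + 8·π^2, b_1 = -40·π^2 + 2·π^4 + 246.
Then c_1 = (a_1 − i·b_1)/2 = -26 + 4·π^2 - 123·i - i·π^4 + 20·i·π^2.

Final answer: -26 + 4·π^2 - 123·i - i·π^4 + 20·i·π^2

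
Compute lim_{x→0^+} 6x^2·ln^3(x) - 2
The product is a 0·∞ indeterminate form at x → 0⁺.
Rewrite the product as 6·ln^3(x) / x^(-2) and apply L'Hôpital, or use the standard hierarchy x^(-2) ≫ |ln x|^3 as x → 0⁺.
The indeterminate product → 0, so the limit = -2.

Final answer: -2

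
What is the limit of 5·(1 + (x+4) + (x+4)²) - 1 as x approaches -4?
Direct substitution at x = -4 gives 4.

Final answer: 4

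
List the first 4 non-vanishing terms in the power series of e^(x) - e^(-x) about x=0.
x^7/2520 + x^5/60 + x^3/3 + 2·x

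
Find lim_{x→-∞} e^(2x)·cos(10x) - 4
Evaluate the dominant behaviour as x → -∞; each term tends to a finite value or vanishes.
Limit = -4.

Final answer: -4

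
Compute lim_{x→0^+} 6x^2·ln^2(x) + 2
The product is a 0·∞ indeterminate form at x → 0⁺.
Rewrite the product as 6·ln^2(x) / x^(-2) and apply L'Hôpital, or use the standard hierarchy x^(-2) ≫ |ln x|^2 as x → 0⁺.
The indeterminate product → 0, so the limit = 2.

Final answer: 2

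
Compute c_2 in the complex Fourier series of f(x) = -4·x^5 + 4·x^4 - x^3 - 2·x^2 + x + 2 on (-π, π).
Compute the real Fourier coefficients first: a_2 = -14 + 8·π^2, b_2 = -19·π^2 + 55/2 + 4·π^4.
Then c_2 = (a_2 − i·b_2)/2 = -7 + 4·π^2 - 2·i·π^4 - 55·i/4 + 19·i·π^2/2.

Final answer: -7 + 4·π^2 - 2·i·π^4 - 55·i/4 + 19·i·π^2/2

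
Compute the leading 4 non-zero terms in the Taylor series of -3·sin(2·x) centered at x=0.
8·x^7/105 - 4·x^5/5 + 4·x^3 - 6·x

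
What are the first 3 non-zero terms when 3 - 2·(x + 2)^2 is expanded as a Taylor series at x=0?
-2·x^2 - 8·x - 5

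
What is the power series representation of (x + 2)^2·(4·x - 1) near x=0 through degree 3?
4·x^3 + 15·x^2 + 12·x - 4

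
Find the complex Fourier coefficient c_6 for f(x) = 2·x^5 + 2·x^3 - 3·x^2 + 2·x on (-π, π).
Compute the real Fourier coefficients first: a_6 = -1/3, b_6 = -2·π^4/3 - 8·π^2/27 - 50/81.
Then c_6 = (a_6 − i·b_6)/2 = -1/6 + 25·i/81 + 4·i·π^2/27 + i·π^4/3.

Final answer: -1/6 + 25·i/81 + 4·i·π^2/27 + i·π^4/3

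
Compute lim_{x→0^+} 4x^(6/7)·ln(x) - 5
The product is a 0·∞ indeterminate form at x → 0⁺.
Rewrite the product as 4·ln(x) / x^(-6/7) and apply L'Hôpital, or use the standard hierarchy x^(-6/7) ≫ |ln x| as x → 0⁺.
The indeterminate product → 0, so the limit = -5.

Final answer: -5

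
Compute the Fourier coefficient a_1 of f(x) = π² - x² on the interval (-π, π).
a_1 = (1/π) ∫_{-π}^{π} f(x)·cos(1x) dx.
Evaluate the integral (use parity and integration by parts as needed): a_1 = 4.

Final answer: 4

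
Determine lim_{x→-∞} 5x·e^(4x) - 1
The product is a 0·∞ indeterminate form at x → -∞.
Rewrite the product as 5x / e^(-4x) (an ∞/∞ form) and apply L'Hôpital, or use the standard hierarchy e^(4|x|) ≫ |x| as x → -∞.
The indeterminate product → 0, so the limit = -1.

Final answer: -1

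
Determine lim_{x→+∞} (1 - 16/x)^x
As x → +∞: this is the defining limit (1 - 16/x)^x → e^(-16).
Limit = e^(-16).

Final answer: e^(-16)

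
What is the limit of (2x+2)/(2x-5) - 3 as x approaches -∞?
Evaluate the dominant behaviour as x → -∞; each term tends to a finite value or vanishes.
Limit = -2.

Final answer: -2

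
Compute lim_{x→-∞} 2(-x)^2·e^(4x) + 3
The product is a 0·∞ indeterminate form at x → -∞.
Rewrite the product as 2(-x)^2 / e^(-4x) (an ∞/∞ form) and apply L'Hôpital, or use the standard hierarchy e^(4|x|) ≫ |(-x)^2| as x → -∞.
The indeterminate product → 0, so the limit = 3.

Final answer: 3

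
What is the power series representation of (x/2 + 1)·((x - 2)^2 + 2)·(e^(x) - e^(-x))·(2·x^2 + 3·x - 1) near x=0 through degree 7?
-x^7/420 + 29·x^6/60 + 67·x^5/30 - 14·x^4/3 + 18·x^3 + 38·x^2 - 12·x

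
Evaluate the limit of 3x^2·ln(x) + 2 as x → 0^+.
The product is a 0·∞ indeterminate form at x → 0⁺.
Rewrite the product as 3·ln(x) / x^(-2) and apply L'Hôpital, or use the standard hierarchy x^(-2) ≫ |ln x| as x → 0⁺.
The indeterminate product → 0, so the limit = 2.

Final answer: 2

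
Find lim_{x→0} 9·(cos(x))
Direct substitution at x = 0 gives 9.

Final answer: 9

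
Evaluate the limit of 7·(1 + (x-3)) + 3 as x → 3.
Direct substitution at x = 3 gives 10.

Final answer: 10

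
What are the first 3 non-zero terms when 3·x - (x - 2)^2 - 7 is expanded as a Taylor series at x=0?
-x^2 + 7·x - 11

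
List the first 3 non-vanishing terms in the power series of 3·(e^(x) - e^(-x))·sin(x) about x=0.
x^10/18900 - x^6/15 + 6·x^2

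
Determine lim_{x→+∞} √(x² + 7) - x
This is an ∞ − ∞ indeterminate form.
Multiply and divide by the conjugate √(x²+7) + x; the x² terms cancel, leaving 7/(√(x²+7)+x) → 0.
Limit = 0.

Final answer: 0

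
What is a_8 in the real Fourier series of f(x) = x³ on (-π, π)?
a_8 = (1/π) ∫_{-π}^{π} f(x)·cos(8x) dx.
Evaluate the integral (use parity and integration by parts as needed): a_8 = 0.

Final answer: 0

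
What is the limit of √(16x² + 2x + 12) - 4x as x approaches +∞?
As x → +∞: multiply by the conjugate to get (2x+12)/(√(16x²+2x+12)+4x); the denominator ~ 8x, so the limit is 2/8 = 1/4.
Limit = 1/4.

Final answer: 1/4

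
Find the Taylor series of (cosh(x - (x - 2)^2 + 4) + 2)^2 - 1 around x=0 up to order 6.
3425·x^6/4 - 250·x^5 + 631·x^4/2 - 30·x^3 + 75·x^2 + 8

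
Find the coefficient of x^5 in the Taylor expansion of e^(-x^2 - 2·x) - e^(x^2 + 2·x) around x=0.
Expand to order 5: e^(-x^2 - 2·x) - e^(x^2 + 2·x) = -38·x^5/15 - 4·x^4 - 8·x^3/3 - 2·x^2 - 4·x + O(x^6).
The coefficient of x^5 is -38/15.

Final answer: -38/15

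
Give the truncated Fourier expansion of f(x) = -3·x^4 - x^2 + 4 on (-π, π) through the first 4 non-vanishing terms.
(-140 + 24·π^2)·cos(x) + (8 - 6·π^2)·cos(2·x) + (-4/3 + 8·π^2/3)·cos(3·x) - 3·π^4/5 - π^2/3 + 4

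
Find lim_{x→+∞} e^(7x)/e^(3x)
This is an ∞/∞ indeterminate form as x → +∞.
Rewrite e^(7x)/e^(3x) = e^((7−3)x) = e^(4x); the exponent coefficient is 4 > 0 so e^(4x) → ∞.
Limit = ∞.

Final answer: ∞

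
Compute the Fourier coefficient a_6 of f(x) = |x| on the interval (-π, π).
a_6 = (1/π) ∫_{-π}^{π} f(x)·cos(6x) dx.
Evaluate the integral (use parity and integration by parts as needed): a_6 = 0.

Final answer: 0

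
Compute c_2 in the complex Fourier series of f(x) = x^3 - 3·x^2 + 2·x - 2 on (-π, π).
Compute the real Fourier coefficients first: a_2 = -3, b_2 = -π^2 - 1/2.
Then c_2 = (a_2 − i·b_2)/2 = -3/2 + i/4 + i·π^2/2.

Final answer: -3/2 + i/4 + i·π^2/2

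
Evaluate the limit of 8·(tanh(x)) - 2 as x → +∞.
Evaluate the dominant behaviour as x → +∞; each term tends to a finite value or vanishes.
Limit = 6.

Final answer: 6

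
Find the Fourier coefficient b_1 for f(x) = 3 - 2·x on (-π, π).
b_1 = (1/π) ∫_{-π}^{π} f(x)·sin(1x) dx.
Evaluate the integral (use parity and integration by parts as needed): b_1 = -4.

Final answer: -4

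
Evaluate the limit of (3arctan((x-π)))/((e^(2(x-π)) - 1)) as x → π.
Both numerator and denominator → 0 as x → π; this is a 0/0 indeterminate form.
Expand each to leading order near x = π: numerator ~ 3·(x - π), denominator ~ 2·(x - π).
The limit of the ratio is 3/2.

Final answer: 3/2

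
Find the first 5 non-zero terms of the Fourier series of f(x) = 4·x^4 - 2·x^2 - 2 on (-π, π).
(200 - 32·π^2)·cos(x) + (-14 + 8·π^2)·cos(2·x) + (88/27 - 32·π^2/9)·cos(3·x) + (-5/4 + 2·π^2)·cos(4·x) - 2·π^2/3 - 2 + 4·π^4/5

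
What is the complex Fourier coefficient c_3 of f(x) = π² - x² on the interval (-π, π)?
Compute the real Fourier coefficients first: a_3 = 4/9, b_3 = 0.
Then c_3 = (a_3 − i·b_3)/2 = 2/9.

Final answer: 2/9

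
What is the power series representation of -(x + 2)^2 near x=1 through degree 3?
-9 - 6·(x - 1) - (x - 1)^2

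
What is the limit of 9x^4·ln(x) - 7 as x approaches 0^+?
The product is a 0·∞ indeterminate form at x → 0⁺.
Rewrite the product as 9·ln(x) / x^(-4) and apply L'Hôpital, or use the standard hierarchy x^(-4) ≫ |ln x| as x → 0⁺.
The indeterminate product → 0, so the limit = -7.

Final answer: -7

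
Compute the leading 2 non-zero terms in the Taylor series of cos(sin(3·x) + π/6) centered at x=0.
-3·x/2 + √(3)/2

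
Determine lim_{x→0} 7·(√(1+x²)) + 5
Direct substitution at x = 0 gives 12.

Final answer: 12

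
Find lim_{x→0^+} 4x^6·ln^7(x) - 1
The product is a 0·∞ indeterminate form at x → 0⁺.
Rewrite the product as 4·ln^7(x) / x^(-6) and apply L'Hôpital, or use the standard hierarchy x^(-6) ≫ |ln x|^7 as x → 0⁺.
The indeterminate product → 0, so the limit = -1.

Final answer: -1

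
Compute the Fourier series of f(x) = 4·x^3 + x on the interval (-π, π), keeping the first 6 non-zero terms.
(-46 + 8·π^2)·sin(x) + (5 - 4·π^2)·sin(2·x) + (-10/9 + 8·π^2/3)·sin(3·x) + (1/4 - 2·π^2)·sin(4·x) + (2/125 + 8·π^2/5)·sin(5·x) + (-4·π^2/3 - 1/9)·sin(6·x)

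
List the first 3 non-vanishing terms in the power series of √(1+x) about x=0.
-x^2/8 + x/2 + 1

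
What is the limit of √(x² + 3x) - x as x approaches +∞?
This is an ∞ − ∞ indeterminate form.
Multiply and divide by the conjugate √(x²+3x) + x; the x² terms cancel, leaving (3x)/(√(x²+3x)+x) → 3/2.
Limit = 3/2.

Final answer: 3/2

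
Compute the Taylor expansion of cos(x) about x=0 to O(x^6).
x^4/24 - x^2/2 + 1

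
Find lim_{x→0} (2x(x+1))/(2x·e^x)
Both numerator and denominator → 0 as x → 0; this is a 0/0 indeterminate form.
Expand each to leading order near x = 0: numerator ~ 2·x, denominator ~ 2·x.
The limit of the ratio is 1.

Final answer: 1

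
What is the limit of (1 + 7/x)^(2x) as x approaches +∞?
As x → +∞: write (1 + 7/x)^(2x) = ((1 + 7/x)^x)^2 → (e^7)^2 = e^14.
Limit = e^(14).

Final answer: e^(14)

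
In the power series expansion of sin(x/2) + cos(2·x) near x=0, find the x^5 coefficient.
Expand to order 5: sin(x/2) + cos(2·x) = x^5/3840 + 2·x^4/3 - x^3/48 - 2·x^2 + x/2 + 1 + O(x^6).
The coefficient of x^5 is 1/3840.

Final answer: 1/3840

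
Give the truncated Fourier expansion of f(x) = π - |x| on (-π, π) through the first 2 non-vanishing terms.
4·cos(x)/π + π/2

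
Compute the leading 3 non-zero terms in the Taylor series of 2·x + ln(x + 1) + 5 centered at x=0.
-x^2/2 + 3·x + 5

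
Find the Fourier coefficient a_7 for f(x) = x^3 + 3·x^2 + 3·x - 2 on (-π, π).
a_7 = (1/π) ∫_{-π}^{π} f(x)·cos(7x) dx.
Evaluate the integral (use parity and integration by parts as needed): a_7 = -12/49.

Final answer: -12/49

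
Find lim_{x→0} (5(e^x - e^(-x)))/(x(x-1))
Both numerator and denominator → 0 as x → 0; this is a 0/0 indeterminate form.
Expand each to leading order near x = 0: numerator ~ 10·x, denominator ~ -x.
The limit of the ratio is -10.

Final answer: -10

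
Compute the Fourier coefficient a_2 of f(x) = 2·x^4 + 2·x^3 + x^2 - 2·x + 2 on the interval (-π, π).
a_2 = (1/π) ∫_{-π}^{π} f(x)·cos(2x) dx.
Evaluate the integral (use parity and integration by parts as needed): a_2 = -5 + 4·π^2.

Final answer: -5 + 4·π^2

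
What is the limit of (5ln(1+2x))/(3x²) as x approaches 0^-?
Both numerator and denominator → 0 as x → 0^-; this is a 0/0 indeterminate form.
Expand each to leading order near x = 0: numerator ~ 10·x, denominator ~ 3·x^2.
The limit of the ratio is -∞.

Final answer: -∞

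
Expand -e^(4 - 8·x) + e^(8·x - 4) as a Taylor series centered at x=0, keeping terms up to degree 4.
x^4·(-512·e^(4)/3 + 512·e^(-4)/3) + x^3·(256·e^(-4)/3 + 256·e^(4)/3) + x^2·(-32·e^(4) + 32·e^(-4)) + x·(8·e^(-4) + 8·e^(4)) - e^(4) + e^(-4)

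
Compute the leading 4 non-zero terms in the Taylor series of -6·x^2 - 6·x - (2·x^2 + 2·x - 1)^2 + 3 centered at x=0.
-8·x^3 - 6·x^2 - 2·x + 2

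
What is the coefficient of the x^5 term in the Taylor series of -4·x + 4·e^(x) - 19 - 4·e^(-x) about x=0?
Expand to order 5: -4·x + 4·e^(x) - 19 - 4·e^(-x) = x^5/15 + 4·x^3/3 + 4·x - 19 + O(x^6).
The coefficient of x^5 is 1/15.

Final answer: 1/15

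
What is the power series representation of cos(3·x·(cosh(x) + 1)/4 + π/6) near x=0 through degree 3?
3·x^3/32 - 9·√(3)·x^2/16 - 3·x/4 + √(3)/2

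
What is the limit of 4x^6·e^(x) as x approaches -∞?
This is a 0·∞ indeterminate form at x → -∞.
Rewrite the product as 4x^6 / e^(-x) (an ∞/∞ form) and apply L'Hôpital, or use the standard hierarchy e^(|x|) ≫ |x^6| as x → -∞.
The indeterminate product → 0, so the limit = 0.

Final answer: 0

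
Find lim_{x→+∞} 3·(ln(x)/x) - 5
Evaluate the dominant behaviour as x → +∞; each term tends to a finite value or vanishes.
Limit = -5.

Final answer: -5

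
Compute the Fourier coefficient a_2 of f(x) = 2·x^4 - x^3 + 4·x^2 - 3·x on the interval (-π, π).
a_2 = (1/π) ∫_{-π}^{π} f(x)·cos(2x) dx.
Evaluate the integral (use parity and integration by parts as needed): a_2 = -2 + 4·π^2.

Final answer: -2 + 4·π^2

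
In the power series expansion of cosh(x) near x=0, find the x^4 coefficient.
Expand to order 4: cosh(x) = x^4/24 + x^2/2 + 1 + O(x^5).
The coefficient of x^4 is 1/24.

Final answer: 1/24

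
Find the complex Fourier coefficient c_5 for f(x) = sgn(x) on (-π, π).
Compute the real Fourier coefficients first: a_5 = 0, b_5 = 4/(5·π).
Then c_5 = (a_5 − i·b_5)/2 = -2·i/(5·π).

Final answer: -2·i/(5·π)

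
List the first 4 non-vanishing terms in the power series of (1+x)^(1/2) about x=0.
x^3/16 - x^2/8 + x/2 + 1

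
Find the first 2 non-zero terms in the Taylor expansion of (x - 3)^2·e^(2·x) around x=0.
12·x + 9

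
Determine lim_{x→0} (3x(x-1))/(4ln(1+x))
Both numerator and denominator → 0 as x → 0; this is a 0/0 indeterminate form.
Expand each to leading order near x = 0: numerator ~ -3·x, denominator ~ 4·x.
The limit of the ratio is -3/4.

Final answer: -3/4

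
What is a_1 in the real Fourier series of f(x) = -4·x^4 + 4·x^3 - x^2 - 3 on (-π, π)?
a_1 = (1/π) ∫_{-π}^{π} f(x)·cos(1x) dx.
Evaluate the integral (use parity and integration by parts as needed): a_1 = -188 + 32·π^2.

Final answer: -188 + 32·π^2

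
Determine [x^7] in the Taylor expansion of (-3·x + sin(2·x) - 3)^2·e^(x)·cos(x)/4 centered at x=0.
Expand to order 7: (-3·x + sin(2·x) - 3)^2·e^(x)·cos(x)/4 = -19·x^7/90 - 61·x^6/72 - 17·x^5/120 + 43·x^4/24 + 3·x^3/2 + 7·x^2/4 + 15·x/4 + 9/4 + O(x^8).
The coefficient of x^7 is -19/90.

Final answer: -19/90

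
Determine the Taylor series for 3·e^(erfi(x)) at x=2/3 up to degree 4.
3·e^(erfi(2/3)) + 6·e^(4/9)·e^(erfi(2/3))·(x - 2/3)/√(π) + (4·π·e^(4/9)·e^(erfi(2/3)) + 6·√(π)·e^(8/9)·e^(erfi(2/3)))·(x - 2/3)^2/π^(3/2) + (36·π^(3/2)·e^(4/3)·e^(erfi(2/3)) + 34·π^(5/2)·e^(4/9)·e^(erfi(2/3)) + 72·π^2·e^(8/9)·e^(erfi(2/3)))·(x - 2/3)^3/(9·π^3) + (54·π^3·e^(16/9)·e^(erfi(2/3)) + 70·π^(9/2)·e^(4/9)·e^(erfi(2/3)) + 216·π^(7/2)·e^(4/3)·e^(erfi(2/3)) + 276·π^4·e^(8/9)·e^(erfi(2/3)))·(x - 2/3)^4/(27·π^5)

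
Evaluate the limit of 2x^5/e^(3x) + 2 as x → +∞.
The quotient is an ∞/∞ indeterminate form as x → +∞.
The exponential denominator e^(3x) dominates the polynomial numerator (e^x ≫ x^5 as x → ∞), so the quotient → 0.
Adding the constant: 0 + 2 = 2. Limit = 2.

Final answer: 2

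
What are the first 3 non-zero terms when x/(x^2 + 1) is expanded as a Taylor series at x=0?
x^5 - x^3 + x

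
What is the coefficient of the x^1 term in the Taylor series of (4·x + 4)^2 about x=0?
Expand to order 1: (4·x + 4)^2 = 32·x + 16 + O(x^2).
The coefficient of x^1 is 32.

Final answer: 32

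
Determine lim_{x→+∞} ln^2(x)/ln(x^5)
This is an ∞/∞ indeterminate form as x → +∞.
Write ln(x^5) = 5·ln(x), reducing the quotient to ln(x)/5 → ∞.
Limit = ∞.

Final answer: ∞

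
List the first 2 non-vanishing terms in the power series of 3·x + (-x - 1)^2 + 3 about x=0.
5·x + 4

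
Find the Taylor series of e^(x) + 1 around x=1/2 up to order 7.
1 + e^(1/2) + e^(1/2)·(x - 1/2) + e^(1/2)·(x - 1/2)^2/2 + e^(1/2)·(x - 1/2)^3/6 + e^(1/2)·(x - 1/2)^4/24 + e^(1/2)·(x - 1/2)^5/120 + e^(1/2)·(x - 1/2)^6/720 + e^(1/2)·(x - 1/2)^7/5040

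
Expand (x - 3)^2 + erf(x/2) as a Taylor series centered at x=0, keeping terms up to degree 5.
x^5/(160·√(π)) - x^3/(12·√(π)) + x^2 + x·(-6 + 1/√(π)) + 9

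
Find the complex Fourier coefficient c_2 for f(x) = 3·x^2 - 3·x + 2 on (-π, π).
Compute the real Fourier coefficients first: a_2 = 3, b_2 = 3.
Then c_2 = (a_2 − i·b_2)/2 = 3/2 - 3·i/2.

Final answer: 3/2 - 3·i/2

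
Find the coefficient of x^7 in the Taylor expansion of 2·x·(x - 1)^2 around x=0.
Expand to order 7: 2·x·(x - 1)^2 = 2·x^3 - 4·x^2 + 2·x + O(x^8).
The coefficient of x^7 is 0.

Final answer: 0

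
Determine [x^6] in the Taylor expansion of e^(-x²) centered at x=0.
Expand to order 6: e^(-x²) = -x^6/6 + x^4/2 - x^2 + 1 + O(x^7).
The coefficient of x^6 is -1/6.

Final answer: -1/6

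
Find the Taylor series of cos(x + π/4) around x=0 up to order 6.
-√(2)·x^6/1440 - √(2)·x^5/240 + √(2)·x^4/48 + √(2)·x^3/12 - √(2)·x^2/4 - √(2)·x/2 + √(2)/2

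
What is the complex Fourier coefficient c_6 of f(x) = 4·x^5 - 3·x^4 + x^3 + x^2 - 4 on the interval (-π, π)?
Compute the real Fourier coefficients first: a_6 = 2/9 - 2·π^2/3, b_6 = -4·π^4/3 - 11/162 + 11·π^2/27.
Then c_6 = (a_6 − i·b_6)/2 = -π^2/3 + 1/9 - 11·i·π^2/54 + 11·i/324 + 2·i·π^4/3.

Final answer: -π^2/3 + 1/9 - 11·i·π^2/54 + 11·i/324 + 2·i·π^4/3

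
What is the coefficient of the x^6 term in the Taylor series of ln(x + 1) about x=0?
Expand to order 6: ln(x + 1) = -x^6/6 + x^5/5 - x^4/4 + x^3/3 - x^2/2 + x + O(x^7).
The coefficient of x^6 is -1/6.

Final answer: -1/6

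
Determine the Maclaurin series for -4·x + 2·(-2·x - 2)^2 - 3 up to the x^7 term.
8·x^2 + 12·x + 5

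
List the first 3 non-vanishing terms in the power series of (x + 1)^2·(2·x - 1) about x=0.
2·x^3 + 3·x^2 - 1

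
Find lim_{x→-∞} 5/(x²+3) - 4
Evaluate the dominant behaviour as x → -∞; each term tends to a finite value or vanishes.
Limit = -4.

Final answer: -4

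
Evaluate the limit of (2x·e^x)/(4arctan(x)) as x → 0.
Both numerator and denominator → 0 as x → 0; this is a 0/0 indeterminate form.
Expand each to leading order near x = 0: numerator ~ 2·x, denominator ~ 4·x.
The limit of the ratio is 1/2.

Final answer: 1/2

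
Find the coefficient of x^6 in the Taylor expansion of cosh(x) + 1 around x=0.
Expand to order 6: cosh(x) + 1 = x^6/720 + x^4/24 + x^2/2 + 2 + O(x^7).
The coefficient of x^6 is 1/720.

Final answer: 1/720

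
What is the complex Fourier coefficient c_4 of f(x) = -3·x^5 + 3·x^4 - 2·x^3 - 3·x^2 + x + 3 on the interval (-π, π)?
Compute the real Fourier coefficients first: a_4 = -21/16 + 3·π^2/2, b_4 = -7·π^2/8 - 11/64 + 3·π^4/2.
Then c_4 = (a_4 − i·b_4)/2 = -21/32 + 3·π^2/4 - 3·i·π^4/4 + 11·i/128 + 7·i·π^2/16.

Final answer: -21/32 + 3·π^2/4 - 3·i·π^4/4 + 11·i/128 + 7·i·π^2/16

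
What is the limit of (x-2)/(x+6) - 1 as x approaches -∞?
Evaluate the dominant behaviour as x → -∞; each term tends to a finite value or vanishes.
Limit = 0.

Final answer: 0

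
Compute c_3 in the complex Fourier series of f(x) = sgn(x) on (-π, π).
Compute the real Fourier coefficients first: a_3 = 0, b_3 = 4/(3·π).
Then c_3 = (a_3 − i·b_3)/2 = -2·i/(3·π).

Final answer: -2·i/(3·π)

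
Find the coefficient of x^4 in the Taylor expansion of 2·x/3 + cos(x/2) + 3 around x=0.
Expand to order 4: 2·x/3 + cos(x/2) + 3 = x^4/384 - x^2/8 + 2·x/3 + 4 + O(x^5).
The coefficient of x^4 is 1/384.

Final answer: 1/384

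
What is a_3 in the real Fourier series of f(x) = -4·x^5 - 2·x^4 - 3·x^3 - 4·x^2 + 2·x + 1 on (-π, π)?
a_3 = (1/π) ∫_{-π}^{π} f(x)·cos(3x) dx.
Evaluate the integral (use parity and integration by parts as needed): a_3 = 16/27 + 16·π^2/9.

Final answer: 16/27 + 16·π^2/9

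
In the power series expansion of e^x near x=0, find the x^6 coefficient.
Expand to order 6: e^x = x^6/720 + x^5/120 + x^4/24 + x^3/6 + x^2/2 + x + 1 + O(x^7).
The coefficient of x^6 is 1/720.

Final answer: 1/720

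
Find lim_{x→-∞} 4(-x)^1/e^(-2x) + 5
The quotient is an ∞/∞ indeterminate form as x → -∞.
Compare growth rates of the dominant terms (exponentials ≫ polynomials ≫ logarithms), or apply L'Hôpital's rule; the quotient → 0.
Adding the constant: 0 + 5 = 5. Limit = 5.

Final answer: 5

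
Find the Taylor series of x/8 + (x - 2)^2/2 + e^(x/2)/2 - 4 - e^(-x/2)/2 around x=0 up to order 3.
x^3/48 + x^2/2 - 11·x/8 - 2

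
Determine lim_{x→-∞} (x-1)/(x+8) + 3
Evaluate the dominant behaviour as x → -∞; each term tends to a finite value or vanishes.
Limit = 4.

Final answer: 4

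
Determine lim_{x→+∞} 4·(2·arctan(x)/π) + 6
Evaluate the dominant behaviour as x → +∞; each term tends to a finite value or vanishes.
Limit = 10.

Final answer: 10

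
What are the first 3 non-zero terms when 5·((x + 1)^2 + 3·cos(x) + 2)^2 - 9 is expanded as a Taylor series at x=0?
-10·x^2 + 120·x + 171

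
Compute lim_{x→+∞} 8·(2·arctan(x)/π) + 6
Evaluate the dominant behaviour as x → +∞; each term tends to a finite value or vanishes.
Limit = 14.

Final answer: 14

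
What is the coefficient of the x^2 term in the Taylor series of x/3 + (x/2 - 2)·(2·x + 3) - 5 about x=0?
Expand to order 2: x/3 + (x/2 - 2)·(2·x + 3) - 5 = x^2 - 13·x/6 - 11 + O(x^3).
The coefficient of x^2 is 1.

Final answer: 1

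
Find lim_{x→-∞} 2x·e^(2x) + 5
The product is a 0·∞ indeterminate form at x → -∞.
Rewrite the product as 2x / e^(-2x) (an ∞/∞ form) and apply L'Hôpital, or use the standard hierarchy e^(2|x|) ≫ |x| as x → -∞.
The indeterminate product → 0, so the limit = 5.

Final answer: 5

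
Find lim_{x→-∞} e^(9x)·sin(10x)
Evaluate the dominant behaviour as x → -∞; each term tends to a finite value or vanishes.
Limit = 0.

Final answer: 0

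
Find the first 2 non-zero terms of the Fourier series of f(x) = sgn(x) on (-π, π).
4·sin(x)/π + 4·sin(3·x)/(3·π)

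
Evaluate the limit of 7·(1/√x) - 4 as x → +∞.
Evaluate the dominant behaviour as x → +∞; each term tends to a finite value or vanishes.
Limit = -4.

Final answer: -4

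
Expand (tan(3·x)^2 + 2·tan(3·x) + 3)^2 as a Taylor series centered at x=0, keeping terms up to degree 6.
3726·x^6 + 6804·x^5/5 + 621·x^4 + 216·x^3 + 90·x^2 + 36·x + 9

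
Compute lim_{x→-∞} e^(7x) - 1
Evaluate the dominant behaviour as x → -∞; each term tends to a finite value or vanishes.
Limit = -1.

Final answer: -1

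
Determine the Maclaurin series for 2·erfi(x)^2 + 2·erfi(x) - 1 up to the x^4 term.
16·x^4/(3·π) + 4·x^3/(3·√(π)) + 8·x^2/π + 4·x/√(π) - 1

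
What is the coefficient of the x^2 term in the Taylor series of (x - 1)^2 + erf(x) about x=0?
Expand to order 2: (x - 1)^2 + erf(x) = x^2 + x·(-2 + 2/√(π)) + 1 + O(x^3).
The coefficient of x^2 is 1.

Final answer: 1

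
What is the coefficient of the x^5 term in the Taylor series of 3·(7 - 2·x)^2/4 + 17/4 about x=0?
Expand to order 5: 3·(7 - 2·x)^2/4 + 17/4 = 3·x^2 - 21·x + 41 + O(x^6).
The coefficient of x^5 is 0.

Final answer: 0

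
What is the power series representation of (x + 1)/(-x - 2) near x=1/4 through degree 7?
-5/9 - 16·(x - 1/4)/81 + 64·(x - 1/4)^2/729 - 256·(x - 1/4)^3/6561 + 1024·(x - 1/4)^4/59049 - 4096·(x - 1/4)^5/531441 + 16384·(x - 1/4)^6/4782969 - 65536·(x - 1/4)^7/43046721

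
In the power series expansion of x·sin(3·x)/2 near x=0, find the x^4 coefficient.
Expand to order 4: x·sin(3·x)/2 = -9·x^4/4 + 3·x^2/2 + O(x^5).
The coefficient of x^4 is -9/4.

Final answer: -9/4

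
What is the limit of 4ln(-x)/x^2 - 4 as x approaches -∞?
The quotient is an ∞/∞ indeterminate form as x → -∞.
Compare growth rates of the dominant terms (exponentials ≫ polynomials ≫ logarithms), or apply L'Hôpital's rule; the quotient → 0.
Adding the constant: 0 - 4 = -4. Limit = -4.

Final answer: -4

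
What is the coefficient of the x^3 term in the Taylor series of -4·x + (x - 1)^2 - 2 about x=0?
Expand to order 3: -4·x + (x - 1)^2 - 2 = x^2 - 6·x - 1 + O(x^4).
The coefficient of x^3 is 0.

Final answer: 0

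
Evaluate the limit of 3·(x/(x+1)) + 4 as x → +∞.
Evaluate the dominant behaviour as x → +∞; each term tends to a finite value or vanishes.
Limit = 7.

Final answer: 7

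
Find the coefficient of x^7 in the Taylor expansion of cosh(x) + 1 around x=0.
Expand to order 7: cosh(x) + 1 = x^6/720 + x^4/24 + x^2/2 + 2 + O(x^8).
The coefficient of x^7 is 0.

Final answer: 0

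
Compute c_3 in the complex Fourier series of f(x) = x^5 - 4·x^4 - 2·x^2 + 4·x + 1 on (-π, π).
Compute the real Fourier coefficients first: a_3 = -40/27 + 32·π^2/9, b_3 = -40·π^2/27 + 296/81 + 2·π^4/3.
Then c_3 = (a_3 − i·b_3)/2 = -20/27 + 16·π^2/9 - i·π^4/3 - 148·i/81 + 20·i·π^2/27.

Final answer: -20/27 + 16·π^2/9 - i·π^4/3 - 148·i/81 + 20·i·π^2/27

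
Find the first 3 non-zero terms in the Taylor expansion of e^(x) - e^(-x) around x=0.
x^5/60 + x^3/3 + 2·x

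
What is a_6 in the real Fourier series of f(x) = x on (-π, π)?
a_6 = (1/π) ∫_{-π}^{π} f(x)·cos(6x) dx.
Evaluate the integral (use parity and integration by parts as needed): a_6 = 0.

Final answer: 0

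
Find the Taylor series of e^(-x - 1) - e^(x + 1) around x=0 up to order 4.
x^4·(-e/24 + e^(-1)/24) + x^3·(-e/6 - e^(-1)/6) + x^2·(-e/2 + e^(-1)/2) + x·(-e - e^(-1)) - e + e^(-1)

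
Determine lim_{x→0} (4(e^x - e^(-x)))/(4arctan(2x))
Both numerator and denominator → 0 as x → 0; this is a 0/0 indeterminate form.
Expand each to leading order near x = 0: numerator ~ 8·x, denominator ~ 8·x.
The limit of the ratio is 1.

Final answer: 1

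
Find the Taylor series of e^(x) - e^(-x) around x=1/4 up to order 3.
(-1 + e^(1/2))·e^(-1/4) + (1 + e^(1/2))·e^(-1/4)·(x - 1/4) + (-1 + e^(1/2))·e^(-1/4)·(x - 1/4)^2/2 + (1 + e^(1/2))·e^(-1/4)·(x - 1/4)^3/6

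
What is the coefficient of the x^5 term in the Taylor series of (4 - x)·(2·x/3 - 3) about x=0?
Expand to order 5: (4 - x)·(2·x/3 - 3) = -2·x^2/3 + 17·x/3 - 12 + O(x^6).
The coefficient of x^5 is 0.

Final answer: 0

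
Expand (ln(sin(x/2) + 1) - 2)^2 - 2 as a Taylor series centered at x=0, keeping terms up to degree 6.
17·x^6/3840 - x^5/64 + 11·x^4/192 - 5·x^3/24 + 3·x^2/4 - 2·x + 2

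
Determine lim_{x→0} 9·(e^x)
Direct substitution at x = 0 gives 9.

Final answer: 9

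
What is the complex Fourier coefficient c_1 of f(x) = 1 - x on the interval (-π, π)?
Compute the real Fourier coefficients first: a_1 = 0, b_1 = -2.
Then c_1 = (a_1 − i·b_1)/2 = i.

Final answer: i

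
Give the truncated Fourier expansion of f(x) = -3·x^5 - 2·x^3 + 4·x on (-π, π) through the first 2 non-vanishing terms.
(-688 - 6·π^4 + 116·π^2)·sin(x) + (-13·π^2 + 31/2 + 3·π^4)·sin(2·x)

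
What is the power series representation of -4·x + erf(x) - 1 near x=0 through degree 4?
-2·x^3/(3·√(π)) + x·(-4 + 2/√(π)) - 1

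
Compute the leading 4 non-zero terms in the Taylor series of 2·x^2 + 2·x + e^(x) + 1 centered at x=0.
x^3/6 + 5·x^2/2 + 3·x + 2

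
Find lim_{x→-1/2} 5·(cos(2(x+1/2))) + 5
Direct substitution at x = -1/2 gives 10.

Final answer: 10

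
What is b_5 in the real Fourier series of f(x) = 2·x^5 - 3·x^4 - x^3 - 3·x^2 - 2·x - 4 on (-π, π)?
b_5 = (1/π) ∫_{-π}^{π} f(x)·sin(5x) dx.
Evaluate the integral (use parity and integration by parts as needed): b_5 = -26·π^2/25 - 344/625 + 4·π^4/5.

Final answer: -26·π^2/25 - 344/625 + 4·π^4/5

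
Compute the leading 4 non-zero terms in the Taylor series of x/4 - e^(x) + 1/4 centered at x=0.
-x^3/6 - x^2/2 - 3·x/4 - 3/4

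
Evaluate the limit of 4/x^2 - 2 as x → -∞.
Evaluate the dominant behaviour as x → -∞; each term tends to a finite value or vanishes.
Limit = -2.

Final answer: -2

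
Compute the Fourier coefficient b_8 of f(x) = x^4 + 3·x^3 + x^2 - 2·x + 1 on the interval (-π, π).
b_8 = (1/π) ∫_{-π}^{π} f(x)·sin(8x) dx.
Evaluate the integral (use parity and integration by parts as needed): b_8 = 73/128 - 3·π^2/4.

Final answer: 73/128 - 3·π^2/4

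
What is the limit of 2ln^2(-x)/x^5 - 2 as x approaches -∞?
The quotient is an ∞/∞ indeterminate form as x → -∞.
Compare growth rates of the dominant terms (exponentials ≫ polynomials ≫ logarithms), or apply L'Hôpital's rule; the quotient → 0.
Adding the constant: 0 - 2 = -2. Limit = -2.

Final answer: -2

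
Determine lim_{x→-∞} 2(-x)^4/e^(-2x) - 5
The quotient is an ∞/∞ indeterminate form as x → -∞.
Compare growth rates of the dominant terms (exponentials ≫ polynomials ≫ logarithms), or apply L'Hôpital's rule; the quotient → 0.
Adding the constant: 0 - 5 = -5. Limit = -5.

Final answer: -5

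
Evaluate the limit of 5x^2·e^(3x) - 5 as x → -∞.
The product is a 0·∞ indeterminate form at x → -∞.
Rewrite the product as 5x^2 / e^(-3x) (an ∞/∞ form) and apply L'Hôpital, or use the standard hierarchy e^(3|x|) ≫ |x^2| as x → -∞.
The indeterminate product → 0, so the limit = -5.

Final answer: -5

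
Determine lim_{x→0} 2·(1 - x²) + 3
Direct substitution at x = 0 gives 5.

Final answer: 5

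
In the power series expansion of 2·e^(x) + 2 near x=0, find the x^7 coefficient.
Expand to order 7: 2·e^(x) + 2 = x^7/2520 + x^6/360 + x^5/60 + x^4/12 + x^3/3 + x^2 + 2·x + 4 + O(x^8).
The coefficient of x^7 is 1/2520.

Final answer: 1/2520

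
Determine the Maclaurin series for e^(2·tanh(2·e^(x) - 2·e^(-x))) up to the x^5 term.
-3989·x^5/5 - 160·x^4 + 44·x^3 + 32·x^2 + 8·x + 1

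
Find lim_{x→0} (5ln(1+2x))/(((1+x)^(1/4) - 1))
Both numerator and denominator → 0 as x → 0; this is a 0/0 indeterminate form.
Expand each to leading order near x = 0: numerator ~ 10·x, denominator ~ x/4.
The limit of the ratio is 40.

Final answer: 40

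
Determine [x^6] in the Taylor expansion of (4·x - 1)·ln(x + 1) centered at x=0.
Expand to order 6: (4·x - 1)·ln(x + 1) = 29·x^6/30 - 6·x^5/5 + 19·x^4/12 - 7·x^3/3 + 9·x^2/2 - x + O(x^7).
The coefficient of x^6 is 29/30.

Final answer: 29/30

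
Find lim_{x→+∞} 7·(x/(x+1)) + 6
Evaluate the dominant behaviour as x → +∞; each term tends to a finite value or vanishes.
Limit = 13.

Final answer: 13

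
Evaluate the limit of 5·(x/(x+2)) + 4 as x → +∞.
Evaluate the dominant behaviour as x → +∞; each term tends to a finite value or vanishes.
Limit = 9.

Final answer: 9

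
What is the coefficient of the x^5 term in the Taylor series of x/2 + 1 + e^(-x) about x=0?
Expand to order 5: x/2 + 1 + e^(-x) = -x^5/120 + x^4/24 - x^3/6 + x^2/2 - x/2 + 2 + O(x^6).
The coefficient of x^5 is -1/120.

Final answer: -1/120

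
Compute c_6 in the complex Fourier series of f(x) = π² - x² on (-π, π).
Compute the real Fourier coefficients first: a_6 = -1/9, b_6 = 0.
Then c_6 = (a_6 − i·b_6)/2 = -1/18.

Final answer: -1/18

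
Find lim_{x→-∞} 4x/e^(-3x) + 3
The quotient is an ∞/∞ indeterminate form as x → -∞.
Compare growth rates of the dominant terms (exponentials ≫ polynomials ≫ logarithms), or apply L'Hôpital's rule; the quotient → 0.
Adding the constant: 0 + 3 = 3. Limit = 3.

Final answer: 3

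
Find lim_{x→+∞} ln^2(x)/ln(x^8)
This is an ∞/∞ indeterminate form as x → +∞.
Write ln(x^8) = 8·ln(x), reducing the quotient to ln(x)/8 → ∞.
Limit = ∞.

Final answer: ∞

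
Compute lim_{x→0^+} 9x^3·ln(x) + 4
The product is a 0·∞ indeterminate form at x → 0⁺.
Rewrite the product as 9·ln(x) / x^(-3) and apply L'Hôpital, or use the standard hierarchy x^(-3) ≫ |ln x| as x → 0⁺.
The indeterminate product → 0, so the limit = 4.

Final answer: 4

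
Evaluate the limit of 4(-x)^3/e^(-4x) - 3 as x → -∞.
The quotient is an ∞/∞ indeterminate form as x → -∞.
Compare growth rates of the dominant terms (exponentials ≫ polynomials ≫ logarithms), or apply L'Hôpital's rule; the quotient → 0.
Adding the constant: 0 - 3 = -3. Limit = -3.

Final answer: -3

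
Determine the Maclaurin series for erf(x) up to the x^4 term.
-2·x^3/(3·√(π)) + 2·x/√(π)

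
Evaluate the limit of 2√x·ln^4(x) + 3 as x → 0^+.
The product is a 0·∞ indeterminate form at x → 0⁺.
Rewrite the product as 2·ln^4(x) / x^(-1/2) and apply L'Hôpital, or use the standard hierarchy x^(-1/2) ≫ |ln x|^4 as x → 0⁺.
The indeterminate product → 0, so the limit = 3.

Final answer: 3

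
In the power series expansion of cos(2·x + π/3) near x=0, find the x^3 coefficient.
Expand to order 3: cos(2·x + π/3) = 2·√(3)·x^3/3 - x^2 - √(3)·x + 1/2 + O(x^4).
The coefficient of x^3 is 2·√(3)/3.

Final answer: 2·√(3)/3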